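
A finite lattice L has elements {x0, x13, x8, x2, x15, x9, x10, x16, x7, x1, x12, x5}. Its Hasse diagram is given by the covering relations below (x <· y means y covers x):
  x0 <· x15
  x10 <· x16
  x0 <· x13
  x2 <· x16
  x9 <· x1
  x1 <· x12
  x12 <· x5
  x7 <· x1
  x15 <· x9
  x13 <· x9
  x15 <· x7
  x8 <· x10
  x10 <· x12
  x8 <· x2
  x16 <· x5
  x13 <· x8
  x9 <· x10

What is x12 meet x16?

x10

Common lower bounds of {x12, x16}: x0, x10, x13, x15, x8, x9.
The greatest among these is x10.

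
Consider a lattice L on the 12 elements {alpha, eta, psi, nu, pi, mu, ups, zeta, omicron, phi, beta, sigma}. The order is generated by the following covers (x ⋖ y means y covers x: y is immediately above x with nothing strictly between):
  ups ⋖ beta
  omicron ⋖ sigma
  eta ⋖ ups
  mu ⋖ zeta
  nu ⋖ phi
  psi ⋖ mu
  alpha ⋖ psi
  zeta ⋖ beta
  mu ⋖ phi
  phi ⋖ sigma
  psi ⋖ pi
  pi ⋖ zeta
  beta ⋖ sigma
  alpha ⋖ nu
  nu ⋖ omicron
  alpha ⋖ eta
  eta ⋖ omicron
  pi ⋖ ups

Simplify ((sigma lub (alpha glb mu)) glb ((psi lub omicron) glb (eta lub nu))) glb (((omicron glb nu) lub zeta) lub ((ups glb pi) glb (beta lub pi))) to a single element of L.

omicron

alpha ∧ mu = alpha
sigma ∨ alpha = sigma
psi ∨ omicron = sigma
eta ∨ nu = omicron
sigma ∧ omicron = omicron
sigma ∧ omicron = omicron
omicron ∧ nu = nu
nu ∨ zeta = sigma
ups ∧ pi = pi
beta ∨ pi = beta
pi ∧ beta = pi
sigma ∨ pi = sigma
omicron ∧ sigma = omicron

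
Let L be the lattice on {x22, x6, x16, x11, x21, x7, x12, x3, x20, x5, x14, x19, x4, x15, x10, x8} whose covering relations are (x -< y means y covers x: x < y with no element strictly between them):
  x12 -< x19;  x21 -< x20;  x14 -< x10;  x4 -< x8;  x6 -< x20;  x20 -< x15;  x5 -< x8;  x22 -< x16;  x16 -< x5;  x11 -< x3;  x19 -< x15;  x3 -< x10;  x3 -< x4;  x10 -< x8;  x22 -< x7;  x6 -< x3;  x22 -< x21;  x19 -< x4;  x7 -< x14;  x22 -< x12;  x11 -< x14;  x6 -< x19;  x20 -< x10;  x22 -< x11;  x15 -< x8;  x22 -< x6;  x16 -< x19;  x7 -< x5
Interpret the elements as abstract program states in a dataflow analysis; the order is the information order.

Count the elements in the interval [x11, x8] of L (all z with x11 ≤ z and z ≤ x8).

6

The interval [x11, x8] = {x10, x11, x14, x3, x4, x8}, which has 6 elements.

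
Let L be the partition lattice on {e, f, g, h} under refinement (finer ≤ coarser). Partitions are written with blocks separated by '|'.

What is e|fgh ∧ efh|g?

The meet (common refinement) of e|fgh and efh|g intersects blocks pairwise, giving e|fh|g.

e|fh|g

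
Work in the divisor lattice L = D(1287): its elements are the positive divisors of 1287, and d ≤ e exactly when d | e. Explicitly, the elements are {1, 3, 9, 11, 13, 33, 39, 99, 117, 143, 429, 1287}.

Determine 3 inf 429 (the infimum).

Common lower bounds of {3, 429}: 1, 3.
The greatest among these is 3.

3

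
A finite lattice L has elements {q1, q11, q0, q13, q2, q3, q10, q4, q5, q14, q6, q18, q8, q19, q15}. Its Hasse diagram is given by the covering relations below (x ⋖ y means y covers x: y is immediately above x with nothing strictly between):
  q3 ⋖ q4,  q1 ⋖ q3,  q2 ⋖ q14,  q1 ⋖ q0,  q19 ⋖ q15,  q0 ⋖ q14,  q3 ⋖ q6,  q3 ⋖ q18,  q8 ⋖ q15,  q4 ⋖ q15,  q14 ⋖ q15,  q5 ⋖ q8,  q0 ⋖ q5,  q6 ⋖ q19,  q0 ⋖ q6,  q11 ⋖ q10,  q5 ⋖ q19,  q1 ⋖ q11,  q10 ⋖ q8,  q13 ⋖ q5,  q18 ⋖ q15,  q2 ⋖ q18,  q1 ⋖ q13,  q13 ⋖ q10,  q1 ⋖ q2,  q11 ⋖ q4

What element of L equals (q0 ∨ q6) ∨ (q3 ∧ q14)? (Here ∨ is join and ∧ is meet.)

q6

q0 ∨ q6 = q6
q3 ∧ q14 = q1
q6 ∨ q1 = q6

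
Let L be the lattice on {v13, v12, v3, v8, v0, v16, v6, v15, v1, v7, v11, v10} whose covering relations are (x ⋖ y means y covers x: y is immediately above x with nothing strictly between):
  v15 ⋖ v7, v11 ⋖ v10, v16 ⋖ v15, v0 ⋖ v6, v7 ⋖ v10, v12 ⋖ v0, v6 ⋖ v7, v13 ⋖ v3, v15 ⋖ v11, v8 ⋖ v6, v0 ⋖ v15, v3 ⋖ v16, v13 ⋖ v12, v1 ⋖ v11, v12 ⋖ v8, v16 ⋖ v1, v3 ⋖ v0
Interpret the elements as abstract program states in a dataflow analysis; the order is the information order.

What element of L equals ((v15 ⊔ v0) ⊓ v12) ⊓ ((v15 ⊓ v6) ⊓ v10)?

v15 ∨ v0 = v15
v15 ∧ v12 = v12
v15 ∧ v6 = v0
v0 ∧ v10 = v0
v12 ∧ v0 = v12

v12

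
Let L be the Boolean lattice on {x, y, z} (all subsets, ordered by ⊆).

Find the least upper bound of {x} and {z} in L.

Under ⊆, join is union: {x} ∪ {z} = {x,z}.

{x,z}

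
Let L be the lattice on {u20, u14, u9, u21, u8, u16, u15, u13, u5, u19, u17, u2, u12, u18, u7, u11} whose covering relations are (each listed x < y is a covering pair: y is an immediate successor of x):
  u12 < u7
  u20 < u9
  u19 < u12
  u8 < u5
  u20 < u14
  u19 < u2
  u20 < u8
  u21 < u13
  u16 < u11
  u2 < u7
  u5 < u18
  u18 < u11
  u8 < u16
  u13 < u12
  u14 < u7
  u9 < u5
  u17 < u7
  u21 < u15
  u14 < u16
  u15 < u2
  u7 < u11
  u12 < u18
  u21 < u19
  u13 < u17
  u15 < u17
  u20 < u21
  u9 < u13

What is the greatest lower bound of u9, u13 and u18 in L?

Common lower bounds of {u9, u13, u18}: u20, u9.
The greatest among these is u9.

u9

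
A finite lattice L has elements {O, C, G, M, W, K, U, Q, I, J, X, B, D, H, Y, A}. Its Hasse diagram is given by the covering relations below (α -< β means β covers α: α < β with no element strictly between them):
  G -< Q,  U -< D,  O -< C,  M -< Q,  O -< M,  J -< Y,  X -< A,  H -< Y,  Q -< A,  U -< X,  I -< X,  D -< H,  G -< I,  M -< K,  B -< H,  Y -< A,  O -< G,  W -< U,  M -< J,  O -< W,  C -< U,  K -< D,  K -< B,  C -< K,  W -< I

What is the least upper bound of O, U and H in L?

Common upper bounds of {O, U, H}: A, H, Y.
The least among these is H.

H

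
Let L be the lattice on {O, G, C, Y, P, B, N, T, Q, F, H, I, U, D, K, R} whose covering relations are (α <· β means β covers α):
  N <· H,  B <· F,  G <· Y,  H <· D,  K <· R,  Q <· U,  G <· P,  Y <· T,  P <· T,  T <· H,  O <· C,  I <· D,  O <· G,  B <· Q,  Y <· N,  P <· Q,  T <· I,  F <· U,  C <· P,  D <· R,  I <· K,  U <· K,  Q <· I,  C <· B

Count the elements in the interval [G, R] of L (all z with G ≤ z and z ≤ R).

The interval [G, R] = {D, G, H, I, K, N, P, Q, R, T, U, Y}, which has 12 elements.

12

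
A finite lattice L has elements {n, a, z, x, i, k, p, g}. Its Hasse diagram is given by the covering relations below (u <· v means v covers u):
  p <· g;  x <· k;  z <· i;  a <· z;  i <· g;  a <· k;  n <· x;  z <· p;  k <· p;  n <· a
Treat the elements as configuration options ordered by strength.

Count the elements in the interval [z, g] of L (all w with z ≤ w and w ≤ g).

4

The interval [z, g] = {g, i, p, z}, which has 4 elements.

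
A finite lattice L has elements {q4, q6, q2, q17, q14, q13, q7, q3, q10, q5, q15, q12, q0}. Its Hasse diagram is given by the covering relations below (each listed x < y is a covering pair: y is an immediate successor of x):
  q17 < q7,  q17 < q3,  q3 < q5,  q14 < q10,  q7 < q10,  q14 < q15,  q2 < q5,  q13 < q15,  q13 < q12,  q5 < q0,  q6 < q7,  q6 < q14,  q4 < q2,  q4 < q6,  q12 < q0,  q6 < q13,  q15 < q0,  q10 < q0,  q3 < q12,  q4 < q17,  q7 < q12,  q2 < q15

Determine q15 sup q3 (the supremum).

Common upper bounds of {q15, q3}: q0.
The least among these is q0.

q0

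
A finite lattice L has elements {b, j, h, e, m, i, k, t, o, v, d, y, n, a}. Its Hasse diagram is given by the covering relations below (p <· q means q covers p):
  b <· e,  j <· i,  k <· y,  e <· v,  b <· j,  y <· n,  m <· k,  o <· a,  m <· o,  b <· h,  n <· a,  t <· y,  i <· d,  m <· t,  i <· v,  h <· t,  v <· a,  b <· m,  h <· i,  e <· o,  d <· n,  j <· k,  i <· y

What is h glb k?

Common lower bounds of {h, k}: b.
The greatest among these is b.

b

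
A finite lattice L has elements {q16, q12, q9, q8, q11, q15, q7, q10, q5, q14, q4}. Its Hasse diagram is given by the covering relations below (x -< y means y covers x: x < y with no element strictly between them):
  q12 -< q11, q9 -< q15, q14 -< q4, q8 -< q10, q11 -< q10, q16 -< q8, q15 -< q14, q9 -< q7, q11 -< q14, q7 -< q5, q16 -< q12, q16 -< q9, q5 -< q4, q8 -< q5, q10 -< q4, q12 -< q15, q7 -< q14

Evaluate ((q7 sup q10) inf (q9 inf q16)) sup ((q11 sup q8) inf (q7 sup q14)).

q11

q7 ∨ q10 = q4
q9 ∧ q16 = q16
q4 ∧ q16 = q16
q11 ∨ q8 = q10
q7 ∨ q14 = q14
q10 ∧ q14 = q11
q16 ∨ q11 = q11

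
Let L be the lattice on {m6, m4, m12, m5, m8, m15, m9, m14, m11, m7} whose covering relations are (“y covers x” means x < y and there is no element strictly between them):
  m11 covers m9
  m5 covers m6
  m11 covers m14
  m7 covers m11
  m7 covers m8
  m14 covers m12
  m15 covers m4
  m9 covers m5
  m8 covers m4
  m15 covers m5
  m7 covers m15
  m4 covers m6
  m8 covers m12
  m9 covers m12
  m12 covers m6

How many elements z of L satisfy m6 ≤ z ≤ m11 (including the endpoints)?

6

The interval [m6, m11] = {m11, m12, m14, m5, m6, m9}, which has 6 elements.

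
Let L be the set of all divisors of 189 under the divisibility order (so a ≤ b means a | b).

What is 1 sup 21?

21

Common upper bounds of {1, 21}: 189, 21, 63.
The least among these is 21.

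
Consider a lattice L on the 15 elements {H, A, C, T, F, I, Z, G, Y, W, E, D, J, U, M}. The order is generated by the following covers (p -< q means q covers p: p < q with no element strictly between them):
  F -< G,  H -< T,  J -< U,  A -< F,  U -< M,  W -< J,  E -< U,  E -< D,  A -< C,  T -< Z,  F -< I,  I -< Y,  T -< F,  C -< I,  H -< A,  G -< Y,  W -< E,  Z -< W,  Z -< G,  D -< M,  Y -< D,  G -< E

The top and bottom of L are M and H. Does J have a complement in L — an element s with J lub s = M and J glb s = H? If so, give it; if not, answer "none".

Need s with J ∨ s = M and J ∧ s = H.
Checking each element gives: C.

C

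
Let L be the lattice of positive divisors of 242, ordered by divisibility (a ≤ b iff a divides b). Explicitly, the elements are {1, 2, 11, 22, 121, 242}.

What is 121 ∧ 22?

Common lower bounds of {121, 22}: 1, 11.
The greatest among these is 11.

11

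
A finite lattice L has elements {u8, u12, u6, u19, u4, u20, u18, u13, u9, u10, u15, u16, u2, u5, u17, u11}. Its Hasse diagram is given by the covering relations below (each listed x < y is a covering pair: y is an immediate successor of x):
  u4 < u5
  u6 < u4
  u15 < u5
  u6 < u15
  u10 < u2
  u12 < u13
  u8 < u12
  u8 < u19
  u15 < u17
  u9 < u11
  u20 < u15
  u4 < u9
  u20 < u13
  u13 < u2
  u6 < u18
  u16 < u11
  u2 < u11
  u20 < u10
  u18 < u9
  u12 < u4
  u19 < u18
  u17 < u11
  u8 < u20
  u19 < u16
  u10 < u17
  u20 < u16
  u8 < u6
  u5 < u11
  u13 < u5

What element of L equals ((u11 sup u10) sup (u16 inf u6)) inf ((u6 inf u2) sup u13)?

u13

u11 ∨ u10 = u11
u16 ∧ u6 = u8
u11 ∨ u8 = u11
u6 ∧ u2 = u8
u8 ∨ u13 = u13
u11 ∧ u13 = u13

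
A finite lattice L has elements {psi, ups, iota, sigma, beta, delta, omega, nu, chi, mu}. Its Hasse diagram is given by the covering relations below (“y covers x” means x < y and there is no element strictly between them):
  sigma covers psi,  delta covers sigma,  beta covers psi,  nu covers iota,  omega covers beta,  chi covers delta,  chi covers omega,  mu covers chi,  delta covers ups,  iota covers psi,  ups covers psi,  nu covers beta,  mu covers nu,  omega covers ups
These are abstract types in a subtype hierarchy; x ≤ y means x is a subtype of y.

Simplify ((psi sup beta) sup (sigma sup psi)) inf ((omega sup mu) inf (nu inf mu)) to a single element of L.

psi ∨ beta = beta
sigma ∨ psi = sigma
beta ∨ sigma = chi
omega ∨ mu = mu
nu ∧ mu = nu
mu ∧ nu = nu
chi ∧ nu = beta

beta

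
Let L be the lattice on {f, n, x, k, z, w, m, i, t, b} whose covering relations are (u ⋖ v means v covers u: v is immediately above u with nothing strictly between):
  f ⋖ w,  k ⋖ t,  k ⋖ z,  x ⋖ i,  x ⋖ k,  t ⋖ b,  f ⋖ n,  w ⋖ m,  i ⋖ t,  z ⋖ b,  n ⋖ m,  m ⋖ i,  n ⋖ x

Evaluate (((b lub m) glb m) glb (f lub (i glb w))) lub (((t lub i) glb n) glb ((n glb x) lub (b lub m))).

m

b ∨ m = b
b ∧ m = m
i ∧ w = w
f ∨ w = w
m ∧ w = w
t ∨ i = t
t ∧ n = n
n ∧ x = n
b ∨ m = b
n ∨ b = b
n ∧ b = n
w ∨ n = m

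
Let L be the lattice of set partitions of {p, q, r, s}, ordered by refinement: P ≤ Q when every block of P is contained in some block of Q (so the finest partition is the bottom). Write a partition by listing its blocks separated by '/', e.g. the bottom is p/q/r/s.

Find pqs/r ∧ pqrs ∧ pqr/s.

Common lower bounds of {pqs/r, pqrs, pqr/s}: p/q/r/s, pq/r/s.
The greatest among these is pq/r/s.

pq/r/s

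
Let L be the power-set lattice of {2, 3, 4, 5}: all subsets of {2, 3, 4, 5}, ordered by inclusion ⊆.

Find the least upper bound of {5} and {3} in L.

{3,5}

Under ⊆, join is union: {5} ∪ {3} = {3,5}.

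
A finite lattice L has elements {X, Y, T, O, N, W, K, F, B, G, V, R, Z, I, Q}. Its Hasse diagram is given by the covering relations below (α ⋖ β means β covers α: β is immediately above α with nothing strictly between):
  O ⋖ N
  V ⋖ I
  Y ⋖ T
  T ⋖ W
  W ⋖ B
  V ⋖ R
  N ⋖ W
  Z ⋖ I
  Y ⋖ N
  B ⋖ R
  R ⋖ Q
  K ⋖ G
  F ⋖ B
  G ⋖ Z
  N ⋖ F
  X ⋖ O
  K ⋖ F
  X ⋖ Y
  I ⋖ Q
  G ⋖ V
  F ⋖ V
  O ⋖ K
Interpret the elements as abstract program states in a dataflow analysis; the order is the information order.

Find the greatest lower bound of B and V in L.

Common lower bounds of {B, V}: F, K, N, O, X, Y.
The greatest among these is F.

F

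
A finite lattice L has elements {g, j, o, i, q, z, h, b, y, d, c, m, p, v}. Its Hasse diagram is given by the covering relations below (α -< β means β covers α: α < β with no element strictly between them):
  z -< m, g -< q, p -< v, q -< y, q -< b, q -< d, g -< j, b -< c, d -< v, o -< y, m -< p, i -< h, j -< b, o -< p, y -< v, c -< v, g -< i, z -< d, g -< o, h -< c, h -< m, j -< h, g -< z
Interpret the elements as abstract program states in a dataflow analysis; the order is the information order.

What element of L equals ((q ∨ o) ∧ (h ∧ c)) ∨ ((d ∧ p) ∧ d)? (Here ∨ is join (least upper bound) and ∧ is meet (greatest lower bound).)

z

q ∨ o = y
h ∧ c = h
y ∧ h = g
d ∧ p = z
z ∧ d = z
g ∨ z = z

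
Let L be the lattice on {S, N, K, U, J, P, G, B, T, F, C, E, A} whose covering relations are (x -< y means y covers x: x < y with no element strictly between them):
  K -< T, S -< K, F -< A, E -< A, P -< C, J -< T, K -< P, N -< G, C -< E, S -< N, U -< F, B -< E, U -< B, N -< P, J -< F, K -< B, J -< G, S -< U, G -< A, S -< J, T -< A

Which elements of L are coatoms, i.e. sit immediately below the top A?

E, F, G, T

The coatoms are exactly the elements covered by A: E, F, G, T.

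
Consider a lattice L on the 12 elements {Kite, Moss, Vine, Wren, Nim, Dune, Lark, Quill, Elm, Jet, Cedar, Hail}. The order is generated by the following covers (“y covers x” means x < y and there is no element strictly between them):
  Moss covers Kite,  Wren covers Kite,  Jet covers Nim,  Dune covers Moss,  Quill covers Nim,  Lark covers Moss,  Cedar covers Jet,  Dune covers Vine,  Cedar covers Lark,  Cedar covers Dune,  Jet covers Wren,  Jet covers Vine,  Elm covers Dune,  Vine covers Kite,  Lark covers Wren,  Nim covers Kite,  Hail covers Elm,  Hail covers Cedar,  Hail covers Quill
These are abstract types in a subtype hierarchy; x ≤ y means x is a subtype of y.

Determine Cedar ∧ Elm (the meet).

Dune

Common lower bounds of {Cedar, Elm}: Dune, Kite, Moss, Vine.
The greatest among these is Dune.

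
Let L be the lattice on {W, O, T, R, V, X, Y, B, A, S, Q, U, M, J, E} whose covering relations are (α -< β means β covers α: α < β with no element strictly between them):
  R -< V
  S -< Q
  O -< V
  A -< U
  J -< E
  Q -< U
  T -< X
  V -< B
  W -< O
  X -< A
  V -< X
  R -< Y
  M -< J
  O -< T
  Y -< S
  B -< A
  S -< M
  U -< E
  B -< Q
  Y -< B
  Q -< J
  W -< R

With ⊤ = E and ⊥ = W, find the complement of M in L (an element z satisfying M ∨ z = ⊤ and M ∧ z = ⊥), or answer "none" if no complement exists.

Need z with M ∨ z = E and M ∧ z = W.
Checking each element gives: T.

T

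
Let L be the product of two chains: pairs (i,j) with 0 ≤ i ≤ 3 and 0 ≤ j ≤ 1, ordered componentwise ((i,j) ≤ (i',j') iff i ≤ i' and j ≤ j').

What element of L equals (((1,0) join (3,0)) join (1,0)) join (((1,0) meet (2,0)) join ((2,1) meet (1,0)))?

(1,0) ∨ (3,0) = (3,0)
(3,0) ∨ (1,0) = (3,0)
(1,0) ∧ (2,0) = (1,0)
(2,1) ∧ (1,0) = (1,0)
(1,0) ∨ (1,0) = (1,0)
(3,0) ∨ (1,0) = (3,0)

(3,0)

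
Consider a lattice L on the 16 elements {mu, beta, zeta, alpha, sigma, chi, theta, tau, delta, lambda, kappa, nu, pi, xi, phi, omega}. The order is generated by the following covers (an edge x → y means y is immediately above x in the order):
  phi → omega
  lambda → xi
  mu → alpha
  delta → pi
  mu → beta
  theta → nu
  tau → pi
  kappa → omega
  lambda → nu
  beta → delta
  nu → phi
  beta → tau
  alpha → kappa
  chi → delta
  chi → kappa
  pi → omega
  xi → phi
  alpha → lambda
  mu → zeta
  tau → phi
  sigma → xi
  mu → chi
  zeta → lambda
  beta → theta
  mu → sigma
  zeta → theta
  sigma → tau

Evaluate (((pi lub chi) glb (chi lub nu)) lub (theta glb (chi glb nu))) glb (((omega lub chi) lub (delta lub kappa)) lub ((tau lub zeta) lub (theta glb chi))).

pi ∨ chi = pi
chi ∨ nu = omega
pi ∧ omega = pi
chi ∧ nu = mu
theta ∧ mu = mu
pi ∨ mu = pi
omega ∨ chi = omega
delta ∨ kappa = omega
omega ∨ omega = omega
tau ∨ zeta = phi
theta ∧ chi = mu
phi ∨ mu = phi
omega ∨ phi = omega
pi ∧ omega = pi

pi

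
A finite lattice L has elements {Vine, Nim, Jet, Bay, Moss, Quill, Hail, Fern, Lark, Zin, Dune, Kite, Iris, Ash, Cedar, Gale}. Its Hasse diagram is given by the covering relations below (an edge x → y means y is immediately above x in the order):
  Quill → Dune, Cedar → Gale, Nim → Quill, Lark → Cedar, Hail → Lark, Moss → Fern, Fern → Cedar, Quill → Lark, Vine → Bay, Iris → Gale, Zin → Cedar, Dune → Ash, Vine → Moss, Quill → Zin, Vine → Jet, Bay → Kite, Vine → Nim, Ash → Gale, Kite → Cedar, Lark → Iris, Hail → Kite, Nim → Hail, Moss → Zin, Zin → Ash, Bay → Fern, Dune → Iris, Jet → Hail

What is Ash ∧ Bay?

Vine

Common lower bounds of {Ash, Bay}: Vine.
The greatest among these is Vine.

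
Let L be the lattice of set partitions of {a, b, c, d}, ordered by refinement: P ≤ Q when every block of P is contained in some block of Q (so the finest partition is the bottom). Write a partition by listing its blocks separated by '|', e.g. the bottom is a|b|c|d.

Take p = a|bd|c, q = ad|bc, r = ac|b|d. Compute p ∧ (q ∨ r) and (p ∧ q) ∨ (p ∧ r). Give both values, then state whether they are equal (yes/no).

q ∨ r = abcd, so p ∧ (q ∨ r) = a|bd|c ∧ abcd = a|bd|c.
p ∧ q = a|b|c|d and p ∧ r = a|b|c|d, so (p ∧ q) ∨ (p ∧ r) = a|b|c|d ∨ a|b|c|d = a|b|c|d.
Equal: no.

a|bd|c; a|b|c|d; no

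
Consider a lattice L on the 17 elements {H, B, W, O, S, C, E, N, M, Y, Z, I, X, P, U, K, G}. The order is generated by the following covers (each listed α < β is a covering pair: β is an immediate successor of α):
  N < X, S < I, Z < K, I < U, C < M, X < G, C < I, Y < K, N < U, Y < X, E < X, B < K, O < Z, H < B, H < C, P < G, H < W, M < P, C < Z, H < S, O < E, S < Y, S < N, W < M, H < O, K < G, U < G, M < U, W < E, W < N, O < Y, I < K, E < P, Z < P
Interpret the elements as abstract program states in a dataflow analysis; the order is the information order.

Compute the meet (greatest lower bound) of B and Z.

H

Common lower bounds of {B, Z}: H.
The greatest among these is H.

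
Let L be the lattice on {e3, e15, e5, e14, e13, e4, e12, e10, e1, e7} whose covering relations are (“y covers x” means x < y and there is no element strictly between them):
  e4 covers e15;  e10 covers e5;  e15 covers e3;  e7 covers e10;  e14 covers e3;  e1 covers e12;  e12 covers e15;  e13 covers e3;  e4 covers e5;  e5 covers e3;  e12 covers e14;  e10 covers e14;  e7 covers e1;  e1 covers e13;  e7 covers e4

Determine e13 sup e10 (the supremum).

Common upper bounds of {e13, e10}: e7.
The least among these is e7.

e7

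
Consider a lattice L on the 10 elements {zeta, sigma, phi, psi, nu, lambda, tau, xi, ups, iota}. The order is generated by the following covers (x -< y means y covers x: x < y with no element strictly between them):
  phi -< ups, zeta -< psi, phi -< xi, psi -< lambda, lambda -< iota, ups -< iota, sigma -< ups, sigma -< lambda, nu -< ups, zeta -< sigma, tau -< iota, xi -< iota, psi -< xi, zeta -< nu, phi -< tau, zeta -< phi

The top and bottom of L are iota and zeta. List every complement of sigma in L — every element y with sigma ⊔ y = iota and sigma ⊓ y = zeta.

Need y with sigma ∨ y = iota and sigma ∧ y = zeta.
Checking each element gives: tau, xi.

tau, xi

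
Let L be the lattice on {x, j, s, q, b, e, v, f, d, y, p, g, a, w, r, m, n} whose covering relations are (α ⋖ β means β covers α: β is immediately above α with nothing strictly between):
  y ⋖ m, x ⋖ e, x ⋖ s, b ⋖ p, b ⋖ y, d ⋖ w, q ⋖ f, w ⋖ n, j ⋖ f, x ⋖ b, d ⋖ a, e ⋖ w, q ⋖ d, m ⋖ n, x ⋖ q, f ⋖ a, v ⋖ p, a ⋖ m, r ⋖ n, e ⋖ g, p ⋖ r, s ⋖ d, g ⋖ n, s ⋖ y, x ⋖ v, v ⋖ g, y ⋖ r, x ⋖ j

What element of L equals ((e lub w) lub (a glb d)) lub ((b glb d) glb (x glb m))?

w

e ∨ w = w
a ∧ d = d
w ∨ d = w
b ∧ d = x
x ∧ m = x
x ∧ x = x
w ∨ x = w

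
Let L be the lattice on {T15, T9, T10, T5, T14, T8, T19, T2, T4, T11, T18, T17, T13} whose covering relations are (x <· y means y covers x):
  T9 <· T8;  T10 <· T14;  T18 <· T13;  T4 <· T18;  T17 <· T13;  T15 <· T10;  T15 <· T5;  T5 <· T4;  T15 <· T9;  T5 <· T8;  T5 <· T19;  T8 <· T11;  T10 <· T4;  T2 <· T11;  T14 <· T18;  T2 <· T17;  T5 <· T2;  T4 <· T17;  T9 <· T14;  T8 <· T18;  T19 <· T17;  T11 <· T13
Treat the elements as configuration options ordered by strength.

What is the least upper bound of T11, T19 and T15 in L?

T13

Common upper bounds of {T11, T19, T15}: T13.
The least among these is T13.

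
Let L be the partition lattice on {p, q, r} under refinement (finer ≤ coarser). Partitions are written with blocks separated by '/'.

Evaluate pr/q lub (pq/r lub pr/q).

pq/r ∨ pr/q = pqr
pr/q ∨ pqr = pqr

pqr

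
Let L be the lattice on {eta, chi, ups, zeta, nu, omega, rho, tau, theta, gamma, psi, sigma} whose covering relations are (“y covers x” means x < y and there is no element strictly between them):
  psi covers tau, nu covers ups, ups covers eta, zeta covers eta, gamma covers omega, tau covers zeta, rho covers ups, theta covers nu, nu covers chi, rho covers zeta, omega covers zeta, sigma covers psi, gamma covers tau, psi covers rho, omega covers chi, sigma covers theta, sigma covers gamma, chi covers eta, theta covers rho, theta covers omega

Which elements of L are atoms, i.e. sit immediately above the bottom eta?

The atoms are exactly the elements that cover eta: chi, ups, zeta.

chi, ups, zeta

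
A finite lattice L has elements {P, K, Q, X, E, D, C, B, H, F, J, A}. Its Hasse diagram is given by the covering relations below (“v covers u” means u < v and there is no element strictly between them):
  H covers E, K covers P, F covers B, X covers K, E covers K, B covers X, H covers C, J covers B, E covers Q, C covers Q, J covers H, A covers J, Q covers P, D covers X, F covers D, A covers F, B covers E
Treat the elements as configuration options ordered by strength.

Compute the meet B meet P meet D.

Common lower bounds of {B, P, D}: P.
The greatest among these is P.

P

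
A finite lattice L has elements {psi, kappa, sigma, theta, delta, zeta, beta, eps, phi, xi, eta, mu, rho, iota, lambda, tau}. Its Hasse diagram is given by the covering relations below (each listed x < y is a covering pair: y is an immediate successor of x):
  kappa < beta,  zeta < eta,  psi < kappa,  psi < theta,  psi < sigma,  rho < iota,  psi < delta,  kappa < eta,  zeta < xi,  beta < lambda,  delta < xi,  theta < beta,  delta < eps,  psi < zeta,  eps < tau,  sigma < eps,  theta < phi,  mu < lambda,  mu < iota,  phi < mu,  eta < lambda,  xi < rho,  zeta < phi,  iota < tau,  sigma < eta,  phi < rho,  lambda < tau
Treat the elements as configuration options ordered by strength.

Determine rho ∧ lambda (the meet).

Common lower bounds of {rho, lambda}: phi, psi, theta, zeta.
The greatest among these is phi.

phi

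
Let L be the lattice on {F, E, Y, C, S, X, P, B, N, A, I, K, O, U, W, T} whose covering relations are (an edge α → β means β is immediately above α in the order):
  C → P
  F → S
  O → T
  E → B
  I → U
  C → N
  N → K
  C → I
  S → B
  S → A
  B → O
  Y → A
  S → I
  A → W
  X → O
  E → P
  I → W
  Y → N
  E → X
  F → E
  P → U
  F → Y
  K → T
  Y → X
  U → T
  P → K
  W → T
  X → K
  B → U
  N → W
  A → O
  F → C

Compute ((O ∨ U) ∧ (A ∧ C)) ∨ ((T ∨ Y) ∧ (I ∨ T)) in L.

O ∨ U = T
A ∧ C = F
T ∧ F = F
T ∨ Y = T
I ∨ T = T
T ∧ T = T
F ∨ T = T

T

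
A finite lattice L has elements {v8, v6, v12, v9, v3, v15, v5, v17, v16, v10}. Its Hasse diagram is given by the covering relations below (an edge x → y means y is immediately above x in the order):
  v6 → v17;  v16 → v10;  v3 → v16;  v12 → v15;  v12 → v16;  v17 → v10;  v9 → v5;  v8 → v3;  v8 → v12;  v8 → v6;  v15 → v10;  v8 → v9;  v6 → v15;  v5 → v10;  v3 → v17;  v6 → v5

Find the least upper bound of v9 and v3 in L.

v10

Common upper bounds of {v9, v3}: v10.
The least among these is v10.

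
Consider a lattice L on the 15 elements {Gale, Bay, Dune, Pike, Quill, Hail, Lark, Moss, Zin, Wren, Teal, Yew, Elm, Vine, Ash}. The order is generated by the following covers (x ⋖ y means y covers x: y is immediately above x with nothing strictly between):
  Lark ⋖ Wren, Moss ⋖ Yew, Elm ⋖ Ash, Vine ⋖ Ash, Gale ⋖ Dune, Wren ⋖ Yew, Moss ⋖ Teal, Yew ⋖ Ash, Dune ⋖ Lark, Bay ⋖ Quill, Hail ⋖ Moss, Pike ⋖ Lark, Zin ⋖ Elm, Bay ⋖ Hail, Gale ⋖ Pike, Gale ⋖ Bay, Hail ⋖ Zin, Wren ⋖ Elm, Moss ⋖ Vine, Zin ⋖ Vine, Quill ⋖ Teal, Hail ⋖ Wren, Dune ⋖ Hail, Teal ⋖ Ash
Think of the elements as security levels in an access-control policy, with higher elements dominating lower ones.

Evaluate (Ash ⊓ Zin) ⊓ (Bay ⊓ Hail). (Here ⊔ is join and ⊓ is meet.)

Ash ∧ Zin = Zin
Bay ∧ Hail = Bay
Zin ∧ Bay = Bay

Bay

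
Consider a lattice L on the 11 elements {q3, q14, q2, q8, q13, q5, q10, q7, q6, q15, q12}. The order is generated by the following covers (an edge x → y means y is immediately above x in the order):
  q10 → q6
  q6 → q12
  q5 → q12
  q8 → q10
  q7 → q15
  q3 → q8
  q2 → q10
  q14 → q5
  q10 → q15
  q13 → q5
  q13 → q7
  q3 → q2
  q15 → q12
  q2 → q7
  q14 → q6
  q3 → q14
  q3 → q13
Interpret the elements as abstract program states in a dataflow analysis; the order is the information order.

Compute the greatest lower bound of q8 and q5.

q3

Common lower bounds of {q8, q5}: q3.
The greatest among these is q3.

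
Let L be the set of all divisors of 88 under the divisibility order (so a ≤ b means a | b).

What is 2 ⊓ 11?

Common lower bounds of {2, 11}: 1.
The greatest among these is 1.

1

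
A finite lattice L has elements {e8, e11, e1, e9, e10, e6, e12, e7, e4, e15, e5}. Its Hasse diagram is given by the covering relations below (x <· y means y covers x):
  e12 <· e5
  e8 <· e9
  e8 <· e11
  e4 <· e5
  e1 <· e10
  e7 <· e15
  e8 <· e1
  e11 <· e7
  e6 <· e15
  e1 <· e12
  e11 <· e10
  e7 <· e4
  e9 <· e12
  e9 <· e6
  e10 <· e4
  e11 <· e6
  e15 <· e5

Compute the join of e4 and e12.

e5

Common upper bounds of {e4, e12}: e5.
The least among these is e5.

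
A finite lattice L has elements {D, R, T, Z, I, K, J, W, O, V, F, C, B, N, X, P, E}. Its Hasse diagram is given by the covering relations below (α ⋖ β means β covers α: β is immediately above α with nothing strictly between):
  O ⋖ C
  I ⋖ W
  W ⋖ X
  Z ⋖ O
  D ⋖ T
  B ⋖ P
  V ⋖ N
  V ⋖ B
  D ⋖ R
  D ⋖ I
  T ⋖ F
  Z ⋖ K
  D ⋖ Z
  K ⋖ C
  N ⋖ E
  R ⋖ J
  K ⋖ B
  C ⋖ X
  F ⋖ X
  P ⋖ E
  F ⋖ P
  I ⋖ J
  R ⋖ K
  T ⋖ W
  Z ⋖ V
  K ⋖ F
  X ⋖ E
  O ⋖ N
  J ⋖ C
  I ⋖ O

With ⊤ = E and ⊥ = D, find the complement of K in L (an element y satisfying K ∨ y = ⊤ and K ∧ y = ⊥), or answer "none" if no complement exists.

For every candidate y, either K ∨ y ≠ E or K ∧ y ≠ D; no complement exists.

none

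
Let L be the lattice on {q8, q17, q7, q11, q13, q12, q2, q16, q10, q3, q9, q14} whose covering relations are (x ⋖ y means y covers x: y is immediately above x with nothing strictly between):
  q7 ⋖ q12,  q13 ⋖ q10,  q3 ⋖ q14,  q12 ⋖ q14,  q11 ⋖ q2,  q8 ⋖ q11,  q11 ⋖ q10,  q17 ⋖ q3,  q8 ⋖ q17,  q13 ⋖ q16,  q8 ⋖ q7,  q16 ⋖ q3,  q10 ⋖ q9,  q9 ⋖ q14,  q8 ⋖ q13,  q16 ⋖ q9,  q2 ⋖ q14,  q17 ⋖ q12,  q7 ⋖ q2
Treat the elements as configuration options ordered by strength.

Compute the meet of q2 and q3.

q8

Common lower bounds of {q2, q3}: q8.
The greatest among these is q8.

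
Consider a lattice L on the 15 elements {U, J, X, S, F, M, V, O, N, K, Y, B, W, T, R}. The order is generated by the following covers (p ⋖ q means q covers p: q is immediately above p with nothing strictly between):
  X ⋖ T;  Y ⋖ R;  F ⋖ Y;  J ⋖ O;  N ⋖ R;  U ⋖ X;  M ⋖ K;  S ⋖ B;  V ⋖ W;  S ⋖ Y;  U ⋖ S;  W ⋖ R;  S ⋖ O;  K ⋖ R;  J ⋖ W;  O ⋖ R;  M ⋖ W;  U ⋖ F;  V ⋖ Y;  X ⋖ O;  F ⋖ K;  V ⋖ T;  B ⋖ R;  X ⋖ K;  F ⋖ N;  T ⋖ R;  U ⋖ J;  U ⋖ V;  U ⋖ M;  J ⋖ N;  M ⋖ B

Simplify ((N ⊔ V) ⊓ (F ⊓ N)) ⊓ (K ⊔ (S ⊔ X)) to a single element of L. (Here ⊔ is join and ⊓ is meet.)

N ∨ V = R
F ∧ N = F
R ∧ F = F
S ∨ X = O
K ∨ O = R
F ∧ R = F

F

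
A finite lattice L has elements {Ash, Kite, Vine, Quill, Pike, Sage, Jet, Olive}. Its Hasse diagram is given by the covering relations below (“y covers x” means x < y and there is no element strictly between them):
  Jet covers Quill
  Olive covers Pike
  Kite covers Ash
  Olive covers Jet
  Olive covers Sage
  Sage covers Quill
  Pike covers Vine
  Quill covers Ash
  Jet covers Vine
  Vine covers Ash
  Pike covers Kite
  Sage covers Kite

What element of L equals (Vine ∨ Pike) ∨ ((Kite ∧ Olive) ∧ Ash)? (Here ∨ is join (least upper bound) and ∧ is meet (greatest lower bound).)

Vine ∨ Pike = Pike
Kite ∧ Olive = Kite
Kite ∧ Ash = Ash
Pike ∨ Ash = Pike

Pike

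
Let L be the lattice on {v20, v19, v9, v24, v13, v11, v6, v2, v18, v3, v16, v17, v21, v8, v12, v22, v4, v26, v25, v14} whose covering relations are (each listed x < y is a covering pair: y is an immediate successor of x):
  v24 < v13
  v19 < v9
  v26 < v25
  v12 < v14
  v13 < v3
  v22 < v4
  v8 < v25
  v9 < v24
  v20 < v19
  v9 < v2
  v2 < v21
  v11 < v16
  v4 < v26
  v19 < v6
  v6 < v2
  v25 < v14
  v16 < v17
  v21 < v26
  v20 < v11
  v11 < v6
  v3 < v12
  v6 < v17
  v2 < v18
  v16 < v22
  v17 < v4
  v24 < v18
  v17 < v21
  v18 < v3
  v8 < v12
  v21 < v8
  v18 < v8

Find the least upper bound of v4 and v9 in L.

v26

Common upper bounds of {v4, v9}: v14, v25, v26.
The least among these is v26.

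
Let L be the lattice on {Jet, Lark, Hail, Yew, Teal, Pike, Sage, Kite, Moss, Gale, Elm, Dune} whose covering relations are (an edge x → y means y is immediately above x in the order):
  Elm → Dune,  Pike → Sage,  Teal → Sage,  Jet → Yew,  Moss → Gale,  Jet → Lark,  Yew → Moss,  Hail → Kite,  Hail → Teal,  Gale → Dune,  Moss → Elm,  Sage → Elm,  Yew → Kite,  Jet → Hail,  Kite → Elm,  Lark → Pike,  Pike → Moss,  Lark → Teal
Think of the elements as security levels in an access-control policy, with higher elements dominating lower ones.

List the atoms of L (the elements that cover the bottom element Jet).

Hail, Lark, Yew

The atoms are exactly the elements that cover Jet: Hail, Lark, Yew.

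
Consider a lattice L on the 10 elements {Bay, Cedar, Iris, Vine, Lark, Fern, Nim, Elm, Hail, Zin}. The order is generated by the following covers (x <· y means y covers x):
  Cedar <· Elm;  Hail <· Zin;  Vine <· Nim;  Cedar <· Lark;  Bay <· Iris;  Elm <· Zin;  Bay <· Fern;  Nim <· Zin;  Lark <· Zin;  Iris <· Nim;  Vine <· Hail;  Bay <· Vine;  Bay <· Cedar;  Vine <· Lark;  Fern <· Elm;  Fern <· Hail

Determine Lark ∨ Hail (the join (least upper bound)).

Common upper bounds of {Lark, Hail}: Zin.
The least among these is Zin.

Zin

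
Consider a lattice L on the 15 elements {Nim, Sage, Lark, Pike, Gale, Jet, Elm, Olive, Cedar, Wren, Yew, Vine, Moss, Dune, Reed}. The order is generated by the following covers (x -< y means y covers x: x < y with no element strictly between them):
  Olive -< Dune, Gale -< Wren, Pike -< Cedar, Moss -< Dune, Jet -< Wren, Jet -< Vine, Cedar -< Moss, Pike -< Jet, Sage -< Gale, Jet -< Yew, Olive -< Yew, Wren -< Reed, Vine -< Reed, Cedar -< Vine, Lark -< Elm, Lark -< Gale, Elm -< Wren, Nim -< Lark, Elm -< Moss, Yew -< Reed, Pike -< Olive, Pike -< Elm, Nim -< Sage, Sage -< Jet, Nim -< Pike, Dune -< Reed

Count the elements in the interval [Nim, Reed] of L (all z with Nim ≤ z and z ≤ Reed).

The interval [Nim, Reed] = {Cedar, Dune, Elm, Gale, Jet, Lark, Moss, Nim, Olive, Pike, Reed, Sage, Vine, Wren, Yew}, which has 15 elements.

15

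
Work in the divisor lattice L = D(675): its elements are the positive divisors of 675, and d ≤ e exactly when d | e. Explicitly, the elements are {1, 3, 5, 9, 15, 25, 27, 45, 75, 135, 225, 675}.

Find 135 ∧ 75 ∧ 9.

3

In the divisibility order, the meet is the greatest common divisor: gcd(135, 75, 9) = 3.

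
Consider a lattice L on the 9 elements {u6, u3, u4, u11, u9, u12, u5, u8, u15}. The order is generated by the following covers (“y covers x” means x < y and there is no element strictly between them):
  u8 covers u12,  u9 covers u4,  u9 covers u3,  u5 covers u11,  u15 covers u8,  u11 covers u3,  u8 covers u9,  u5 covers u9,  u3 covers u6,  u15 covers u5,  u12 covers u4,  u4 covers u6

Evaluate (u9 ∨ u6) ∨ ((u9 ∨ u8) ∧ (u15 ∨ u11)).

u9 ∨ u6 = u9
u9 ∨ u8 = u8
u15 ∨ u11 = u15
u8 ∧ u15 = u8
u9 ∨ u8 = u8

u8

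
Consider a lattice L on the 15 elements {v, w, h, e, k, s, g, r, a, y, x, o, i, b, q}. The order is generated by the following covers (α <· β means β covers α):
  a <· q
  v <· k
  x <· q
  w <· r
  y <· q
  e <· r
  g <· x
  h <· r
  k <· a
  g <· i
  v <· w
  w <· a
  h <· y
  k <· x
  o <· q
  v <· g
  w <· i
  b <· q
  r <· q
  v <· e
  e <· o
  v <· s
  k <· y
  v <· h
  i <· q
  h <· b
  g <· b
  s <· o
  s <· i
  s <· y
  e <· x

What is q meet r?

Common lower bounds of {q, r}: e, h, r, v, w.
The greatest among these is r.

r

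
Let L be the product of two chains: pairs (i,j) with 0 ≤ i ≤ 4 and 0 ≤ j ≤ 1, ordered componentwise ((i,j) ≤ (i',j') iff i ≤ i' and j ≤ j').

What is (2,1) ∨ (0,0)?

(2,1)

In a product of chains, the join is componentwise max, giving (2,1).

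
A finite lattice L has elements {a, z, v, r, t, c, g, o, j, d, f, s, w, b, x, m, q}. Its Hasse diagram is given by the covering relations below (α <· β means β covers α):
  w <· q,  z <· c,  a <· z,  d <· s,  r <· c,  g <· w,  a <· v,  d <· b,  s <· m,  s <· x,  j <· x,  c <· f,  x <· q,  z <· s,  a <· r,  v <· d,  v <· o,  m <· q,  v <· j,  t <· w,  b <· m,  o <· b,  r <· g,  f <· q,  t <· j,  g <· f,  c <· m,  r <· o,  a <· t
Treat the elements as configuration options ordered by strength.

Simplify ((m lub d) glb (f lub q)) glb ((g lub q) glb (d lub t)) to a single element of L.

m ∨ d = m
f ∨ q = q
m ∧ q = m
g ∨ q = q
d ∨ t = x
q ∧ x = x
m ∧ x = s

s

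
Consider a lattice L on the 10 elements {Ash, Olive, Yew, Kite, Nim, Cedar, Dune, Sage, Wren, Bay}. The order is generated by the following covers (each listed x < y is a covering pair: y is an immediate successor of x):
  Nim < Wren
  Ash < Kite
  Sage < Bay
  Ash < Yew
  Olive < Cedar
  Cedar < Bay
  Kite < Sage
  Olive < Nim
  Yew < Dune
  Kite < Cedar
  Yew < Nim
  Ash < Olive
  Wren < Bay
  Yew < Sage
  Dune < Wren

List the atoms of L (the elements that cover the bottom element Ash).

The atoms are exactly the elements that cover Ash: Kite, Olive, Yew.

Kite, Olive, Yew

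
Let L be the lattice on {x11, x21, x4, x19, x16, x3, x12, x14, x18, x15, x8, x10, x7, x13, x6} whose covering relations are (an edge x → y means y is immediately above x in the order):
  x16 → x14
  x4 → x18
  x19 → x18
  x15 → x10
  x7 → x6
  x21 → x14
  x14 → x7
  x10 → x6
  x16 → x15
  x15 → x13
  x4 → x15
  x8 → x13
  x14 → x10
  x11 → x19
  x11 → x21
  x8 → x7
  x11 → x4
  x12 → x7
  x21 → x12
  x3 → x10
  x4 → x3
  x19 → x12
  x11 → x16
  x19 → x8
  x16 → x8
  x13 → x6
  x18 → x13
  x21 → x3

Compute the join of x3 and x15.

x10

Common upper bounds of {x3, x15}: x10, x6.
The least among these is x10.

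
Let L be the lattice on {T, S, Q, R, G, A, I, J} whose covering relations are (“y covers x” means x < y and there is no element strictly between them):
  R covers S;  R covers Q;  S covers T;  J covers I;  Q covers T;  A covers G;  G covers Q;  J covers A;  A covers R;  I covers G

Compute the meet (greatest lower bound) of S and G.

T

Common lower bounds of {S, G}: T.
The greatest among these is T.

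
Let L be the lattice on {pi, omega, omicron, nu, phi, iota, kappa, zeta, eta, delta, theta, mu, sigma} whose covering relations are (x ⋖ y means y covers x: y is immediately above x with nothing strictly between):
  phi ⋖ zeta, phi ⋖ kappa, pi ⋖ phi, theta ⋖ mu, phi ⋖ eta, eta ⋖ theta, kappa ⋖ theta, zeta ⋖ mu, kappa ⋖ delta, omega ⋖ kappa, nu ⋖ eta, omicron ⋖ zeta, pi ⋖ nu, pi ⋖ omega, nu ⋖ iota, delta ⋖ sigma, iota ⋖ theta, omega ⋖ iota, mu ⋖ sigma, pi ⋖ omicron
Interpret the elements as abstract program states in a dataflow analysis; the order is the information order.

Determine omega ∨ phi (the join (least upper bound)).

Common upper bounds of {omega, phi}: delta, kappa, mu, sigma, theta.
The least among these is kappa.

kappa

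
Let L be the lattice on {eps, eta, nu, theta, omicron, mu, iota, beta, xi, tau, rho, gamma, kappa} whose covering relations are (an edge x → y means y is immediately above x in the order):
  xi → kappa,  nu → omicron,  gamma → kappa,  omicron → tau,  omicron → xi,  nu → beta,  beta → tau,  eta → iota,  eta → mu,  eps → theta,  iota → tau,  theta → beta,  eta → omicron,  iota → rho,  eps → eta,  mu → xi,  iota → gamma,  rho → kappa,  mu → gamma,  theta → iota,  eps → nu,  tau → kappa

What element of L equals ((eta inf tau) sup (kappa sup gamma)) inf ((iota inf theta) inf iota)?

theta

eta ∧ tau = eta
kappa ∨ gamma = kappa
eta ∨ kappa = kappa
iota ∧ theta = theta
theta ∧ iota = theta
kappa ∧ theta = theta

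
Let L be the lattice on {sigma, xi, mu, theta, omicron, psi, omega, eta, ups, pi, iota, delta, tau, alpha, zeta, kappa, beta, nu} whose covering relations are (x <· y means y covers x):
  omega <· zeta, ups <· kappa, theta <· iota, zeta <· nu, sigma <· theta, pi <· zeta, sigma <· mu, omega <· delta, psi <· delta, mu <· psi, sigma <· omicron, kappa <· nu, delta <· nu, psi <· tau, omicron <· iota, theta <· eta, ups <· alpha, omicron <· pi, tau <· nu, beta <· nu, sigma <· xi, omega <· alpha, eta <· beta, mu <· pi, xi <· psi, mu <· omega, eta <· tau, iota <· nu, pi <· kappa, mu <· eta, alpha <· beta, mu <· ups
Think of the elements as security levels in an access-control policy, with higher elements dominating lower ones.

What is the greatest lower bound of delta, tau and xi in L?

xi

Common lower bounds of {delta, tau, xi}: sigma, xi.
The greatest among these is xi.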